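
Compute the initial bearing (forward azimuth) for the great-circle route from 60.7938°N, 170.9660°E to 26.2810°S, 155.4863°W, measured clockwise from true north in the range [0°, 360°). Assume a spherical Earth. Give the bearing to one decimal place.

Δλ = -155.4863 − 170.9660 = -326.4523°; wrapped into (−180°, 180°]: 33.5477°.
θ = atan2( sin Δλ · cos φ₂ , cos φ₁ · sin φ₂ − sin φ₁ · cos φ₂ · cos Δλ )
  = atan2(0.49551, -0.86833) = 150.289° → normalised to [0°, 360°): 150.289°.

150.3°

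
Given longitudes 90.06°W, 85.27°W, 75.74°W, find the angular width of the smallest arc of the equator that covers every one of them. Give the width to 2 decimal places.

14.32°

Sort the longitudes: -90.06°, -85.27°, -75.74°.
Eastward gaps between consecutive values (wrapping around): 4.79°, 9.53°, 345.68°.
Largest gap = 345.68° ⇒ minimal covering band is its complement: 360° − 345.68° = 14.32°.
Band runs from -90.06° eastward to -75.74°.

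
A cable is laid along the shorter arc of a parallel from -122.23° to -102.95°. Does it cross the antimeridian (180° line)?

No

Signed shortest Δλ = ((-102.95 − -122.23 + 180) mod 360) − 180 = 19.28°.
Going east by 19.28° from -122.23° reaches -102.95° without touching 180°.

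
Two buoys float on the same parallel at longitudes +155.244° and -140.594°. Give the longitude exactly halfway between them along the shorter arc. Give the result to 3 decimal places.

Signed shortest Δλ from +155.244° to -140.594° is +64.162°.
Midpoint longitude = +155.244° + (+64.162°)/2 = +155.244° + 32.081° = +187.325°.
Normalise into (−180°, 180°]: -172.675°.
(The naïve average (+155.244 + -140.594)/2 = 7.325° is on the wrong side of the globe.)

-172.675°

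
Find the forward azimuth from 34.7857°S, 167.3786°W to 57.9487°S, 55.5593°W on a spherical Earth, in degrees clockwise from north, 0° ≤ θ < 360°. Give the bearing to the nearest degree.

Δλ = -55.5593 − -167.3786 = 111.8193°.
θ = atan2( sin Δλ · cos φ₂ , cos φ₁ · sin φ₂ − sin φ₁ · cos φ₂ · cos Δλ )
  = atan2(0.49266, -0.80863) = 148.648° → normalised to [0°, 360°): 148.648°.

149°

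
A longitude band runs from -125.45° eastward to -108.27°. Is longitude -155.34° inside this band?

No

Band width going east from -125.45° to -108.27°: ((-108.27 − -125.45) mod 360) = 17.18°.
Offset of -155.34° east of the west edge: ((-155.34 − -125.45) mod 360) = 330.11°.
330.11° > 17.18° ⇒ outside.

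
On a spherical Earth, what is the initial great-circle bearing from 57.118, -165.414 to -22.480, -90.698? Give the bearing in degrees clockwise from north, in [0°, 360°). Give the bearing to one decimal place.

Δλ = -90.698 − -165.414 = 74.716°.
θ = atan2( sin Δλ · cos φ₂ , cos φ₁ · sin φ₂ − sin φ₁ · cos φ₂ · cos Δλ )
  = atan2(0.89133, -0.41214) = 114.815° → normalised to [0°, 360°): 114.815°.

114.8°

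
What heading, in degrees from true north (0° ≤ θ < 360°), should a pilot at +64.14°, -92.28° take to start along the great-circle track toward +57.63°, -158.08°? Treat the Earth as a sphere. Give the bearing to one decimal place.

289.3°

Δλ = -158.08 − -92.28 = -65.80°.
θ = atan2( sin Δλ · cos φ₂ , cos φ₁ · sin φ₂ − sin φ₁ · cos φ₂ · cos Δλ )
  = atan2(-0.48834, 0.17091) = -70.711° → normalised to [0°, 360°): 289.289°.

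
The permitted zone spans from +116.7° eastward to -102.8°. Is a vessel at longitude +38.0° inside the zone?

No

Band width going east from +116.7° to -102.8°: ((-102.8 − 116.7) mod 360) = 140.5°.
Offset of +38.0° east of the west edge: ((38.0 − 116.7) mod 360) = 281.3°.
281.3° > 140.5° ⇒ outside.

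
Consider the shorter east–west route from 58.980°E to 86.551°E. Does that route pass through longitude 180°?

No

Signed shortest Δλ = ((86.551 − 58.980 + 180) mod 360) − 180 = 27.571°.
Going east by 27.571° from +58.980° reaches +86.551° without touching 180°.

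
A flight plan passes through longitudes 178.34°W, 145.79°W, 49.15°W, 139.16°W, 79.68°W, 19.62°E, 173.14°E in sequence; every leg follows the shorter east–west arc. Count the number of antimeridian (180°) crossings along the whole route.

Leg 1: -178.34° → -145.79°, shortest Δλ = 32.55° (east) — does not cross 180°.
Leg 2: -145.79° → -49.15°, shortest Δλ = 96.64° (east) — does not cross 180°.
Leg 3: -49.15° → -139.16°, shortest Δλ = -90.01° (west) — does not cross 180°.
Leg 4: -139.16° → -79.68°, shortest Δλ = 59.48° (east) — does not cross 180°.
Leg 5: -79.68° → +19.62°, shortest Δλ = 99.3° (east) — does not cross 180°.
Leg 6: +19.62° → +173.14°, shortest Δλ = 153.52° (east) — does not cross 180°.
Total crossings: 0.

0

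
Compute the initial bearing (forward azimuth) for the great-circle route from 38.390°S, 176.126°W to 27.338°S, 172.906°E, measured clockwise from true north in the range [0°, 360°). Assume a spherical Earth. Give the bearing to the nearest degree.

317°

Δλ = 172.906 − -176.126 = 349.032°; wrapped into (−180°, 180°]: -10.968°.
θ = atan2( sin Δλ · cos φ₂ , cos φ₁ · sin φ₂ − sin φ₁ · cos φ₂ · cos Δλ )
  = atan2(-0.16901, 0.18162) = -42.940° → normalised to [0°, 360°): 317.060°.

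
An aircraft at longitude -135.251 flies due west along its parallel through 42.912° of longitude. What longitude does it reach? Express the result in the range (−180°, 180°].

-178.163°

Start at -135.251°; shift −42.912° → -178.163°.
-178.163° already lies in (−180°, 180°].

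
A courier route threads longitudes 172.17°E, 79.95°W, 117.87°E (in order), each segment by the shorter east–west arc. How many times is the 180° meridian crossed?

Leg 1: +172.17° → -79.95°, shortest Δλ = 107.88° (east) — crosses 180°.
Leg 2: -79.95° → +117.87°, shortest Δλ = -162.18° (west) — crosses 180°.
Total crossings: 2.

2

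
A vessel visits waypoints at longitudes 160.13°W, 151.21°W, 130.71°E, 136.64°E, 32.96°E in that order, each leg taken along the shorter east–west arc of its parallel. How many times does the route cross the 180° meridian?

Leg 1: -160.13° → -151.21°, shortest Δλ = 8.92° (east) — does not cross 180°.
Leg 2: -151.21° → +130.71°, shortest Δλ = -78.08° (west) — crosses 180°.
Leg 3: +130.71° → +136.64°, shortest Δλ = 5.93° (east) — does not cross 180°.
Leg 4: +136.64° → +32.96°, shortest Δλ = -103.68° (west) — does not cross 180°.
Total crossings: 1.

1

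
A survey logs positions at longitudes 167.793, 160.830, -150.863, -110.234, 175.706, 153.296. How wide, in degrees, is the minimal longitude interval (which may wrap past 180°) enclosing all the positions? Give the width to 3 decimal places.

Sort the longitudes: -150.863°, -110.234°, +153.296°, +160.830°, +167.793°, +175.706°.
Eastward gaps between consecutive values (wrapping around): 40.629°, 263.530°, 7.534°, 6.963°, 7.913°, 33.431°.
Largest gap = 263.530° ⇒ minimal covering band is its complement: 360° − 263.530° = 96.470°.
Band runs from +153.296° eastward to -110.234°, crossing the antimeridian.

96.470°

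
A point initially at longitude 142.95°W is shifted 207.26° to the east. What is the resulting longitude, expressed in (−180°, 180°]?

Start at -142.95°; shift +207.26° → +64.31°.
+64.31° already lies in (−180°, 180°].

64.31°E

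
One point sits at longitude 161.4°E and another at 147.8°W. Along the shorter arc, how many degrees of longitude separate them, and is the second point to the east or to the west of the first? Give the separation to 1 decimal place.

50.8° east

Raw difference: -147.8 − 161.4 = -309.2°.
Normalise into (−180°, 180°]: -309.2° + 360° = 50.8°.
Positive ⇒ the second point lies to the east; separation 50.8°.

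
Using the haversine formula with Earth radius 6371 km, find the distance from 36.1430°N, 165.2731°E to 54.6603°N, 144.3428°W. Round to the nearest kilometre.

Δλ = -144.3428 − 165.2731 = -309.6159°; wrapped into (−180°, 180°]: 50.3841°.
Δφ = 54.6603 − 36.1430 = 18.5173°.
a = sin²(Δφ/2) + cos φ₁ · cos φ₂ · sin²(Δλ/2) = 0.110517.
c = 2·atan2(√a, √(1−a)) = 0.67778 rad → d = 6371·c ≈ 4318.13 km.

4318 km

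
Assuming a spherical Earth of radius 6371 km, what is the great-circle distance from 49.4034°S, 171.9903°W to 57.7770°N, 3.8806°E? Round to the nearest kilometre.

19045 km

Δλ = 3.8806 − -171.9903 = 175.8709°.
Δφ = 57.7770 − -49.4034 = 107.1804°.
a = sin²(Δφ/2) + cos φ₁ · cos φ₂ · sin²(Δλ/2) = 0.994219.
c = 2·atan2(√a, √(1−a)) = 2.98939 rad → d = 6371·c ≈ 19045.38 km.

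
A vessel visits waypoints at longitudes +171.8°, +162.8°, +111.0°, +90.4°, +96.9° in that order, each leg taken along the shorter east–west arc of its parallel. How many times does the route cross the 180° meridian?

Leg 1: +171.8° → +162.8°, shortest Δλ = -9.0° (west) — does not cross 180°.
Leg 2: +162.8° → +111.0°, shortest Δλ = -51.8° (west) — does not cross 180°.
Leg 3: +111.0° → +90.4°, shortest Δλ = -20.6° (west) — does not cross 180°.
Leg 4: +90.4° → +96.9°, shortest Δλ = 6.5° (east) — does not cross 180°.
Total crossings: 0.

0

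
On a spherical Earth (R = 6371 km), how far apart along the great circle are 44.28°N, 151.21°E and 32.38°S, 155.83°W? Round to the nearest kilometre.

Δλ = -155.83 − 151.21 = -307.04°; wrapped into (−180°, 180°]: 52.96°.
Δφ = -32.38 − 44.28 = -76.66°.
a = sin²(Δφ/2) + cos φ₁ · cos φ₂ · sin²(Δλ/2) = 0.504842.
c = 2·atan2(√a, √(1−a)) = 1.58048 rad → d = 6371·c ≈ 10069.24 km.

10069 km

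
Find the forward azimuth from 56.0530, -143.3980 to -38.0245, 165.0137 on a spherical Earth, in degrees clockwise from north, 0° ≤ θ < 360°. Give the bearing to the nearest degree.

219°

Δλ = 165.0137 − -143.3980 = 308.4117°; wrapped into (−180°, 180°]: -51.5883°.
θ = atan2( sin Δλ · cos φ₂ , cos φ₁ · sin φ₂ − sin φ₁ · cos φ₂ · cos Δλ )
  = atan2(-0.61725, -0.75000) = -140.546° → normalised to [0°, 360°): 219.454°.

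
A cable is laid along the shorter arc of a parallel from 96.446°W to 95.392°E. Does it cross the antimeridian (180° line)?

Yes

Naïve |95.392 − -96.446| = 191.838° > 180°, so the shorter arc goes the other way round — across 180°.
Signed shortest Δλ = ((95.392 − -96.446 + 180) mod 360) − 180 = -168.162°.
Going west by 168.162° from -96.446° passes through 180° before reaching +95.392°.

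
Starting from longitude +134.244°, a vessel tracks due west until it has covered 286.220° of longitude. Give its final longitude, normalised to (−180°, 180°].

-151.976°

Start at +134.244°; shift −286.220° → -151.976°.
-151.976° already lies in (−180°, 180°].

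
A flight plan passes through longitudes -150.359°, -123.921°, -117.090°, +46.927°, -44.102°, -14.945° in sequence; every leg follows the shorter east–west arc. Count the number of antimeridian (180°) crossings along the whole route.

0

Leg 1: -150.359° → -123.921°, shortest Δλ = 26.438° (east) — does not cross 180°.
Leg 2: -123.921° → -117.090°, shortest Δλ = 6.831° (east) — does not cross 180°.
Leg 3: -117.090° → +46.927°, shortest Δλ = 164.017° (east) — does not cross 180°.
Leg 4: +46.927° → -44.102°, shortest Δλ = -91.029° (west) — does not cross 180°.
Leg 5: -44.102° → -14.945°, shortest Δλ = 29.157° (east) — does not cross 180°.
Total crossings: 0.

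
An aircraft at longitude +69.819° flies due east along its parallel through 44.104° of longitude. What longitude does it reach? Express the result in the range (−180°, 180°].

Start at +69.819°; shift +44.104° → +113.923°.
+113.923° already lies in (−180°, 180°].

+113.923°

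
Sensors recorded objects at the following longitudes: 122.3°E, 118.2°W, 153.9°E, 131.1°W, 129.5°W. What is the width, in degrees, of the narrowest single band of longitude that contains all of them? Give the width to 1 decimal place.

Sort the longitudes: -131.1°, -129.5°, -118.2°, +122.3°, +153.9°.
Eastward gaps between consecutive values (wrapping around): 1.6°, 11.3°, 240.5°, 31.6°, 75.0°.
Largest gap = 240.5° ⇒ minimal covering band is its complement: 360° − 240.5° = 119.5°.
Band runs from +122.3° eastward to -118.2°, crossing the antimeridian.

119.5°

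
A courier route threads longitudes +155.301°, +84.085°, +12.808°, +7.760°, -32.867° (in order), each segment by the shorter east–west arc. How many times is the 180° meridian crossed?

Leg 1: +155.301° → +84.085°, shortest Δλ = -71.216° (west) — does not cross 180°.
Leg 2: +84.085° → +12.808°, shortest Δλ = -71.277° (west) — does not cross 180°.
Leg 3: +12.808° → +7.760°, shortest Δλ = -5.048° (west) — does not cross 180°.
Leg 4: +7.760° → -32.867°, shortest Δλ = -40.627° (west) — does not cross 180°.
Total crossings: 0.

0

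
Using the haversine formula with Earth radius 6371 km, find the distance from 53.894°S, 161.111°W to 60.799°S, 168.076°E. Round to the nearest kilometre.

Δλ = 168.076 − -161.111 = 329.187°; wrapped into (−180°, 180°]: -30.813°.
Δφ = -60.799 − -53.894 = -6.905°.
a = sin²(Δφ/2) + cos φ₁ · cos φ₂ · sin²(Δλ/2) = 0.023917.
c = 2·atan2(√a, √(1−a)) = 0.31055 rad → d = 6371·c ≈ 1978.53 km.

1979 km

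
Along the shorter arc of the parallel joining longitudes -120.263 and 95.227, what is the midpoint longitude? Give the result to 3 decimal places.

Signed shortest Δλ from -120.263° to +95.227° is -144.510°.
Midpoint longitude = -120.263° + (-144.510°)/2 = -120.263° − 72.255° = -192.518°.
Normalise into (−180°, 180°]: +167.482°.
(The naïve average (-120.263 + +95.227)/2 = -12.518° is on the wrong side of the globe.)

+167.482°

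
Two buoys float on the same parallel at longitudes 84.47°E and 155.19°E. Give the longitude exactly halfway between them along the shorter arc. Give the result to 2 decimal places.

119.83°E

Signed shortest Δλ from +84.47° to +155.19° is +70.72°.
Midpoint longitude = +84.47° + (+70.72°)/2 = +84.47° + 35.36° = +119.83°.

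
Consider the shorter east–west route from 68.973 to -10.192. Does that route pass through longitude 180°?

Signed shortest Δλ = ((-10.192 − 68.973 + 180) mod 360) − 180 = -79.165°.
Going west by 79.165° from +68.973° reaches -10.192° without touching 180°.

No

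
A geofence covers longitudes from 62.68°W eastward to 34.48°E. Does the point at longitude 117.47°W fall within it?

No

Band width going east from -62.68° to +34.48°: ((34.48 − -62.68) mod 360) = 97.16°.
Offset of -117.47° east of the west edge: ((-117.47 − -62.68) mod 360) = 305.21°.
305.21° > 97.16° ⇒ outside.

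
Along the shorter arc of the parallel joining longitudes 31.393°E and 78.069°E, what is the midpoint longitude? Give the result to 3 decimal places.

Signed shortest Δλ from +31.393° to +78.069° is +46.676°.
Midpoint longitude = +31.393° + (+46.676°)/2 = +31.393° + 23.338° = +54.731°.

54.731°E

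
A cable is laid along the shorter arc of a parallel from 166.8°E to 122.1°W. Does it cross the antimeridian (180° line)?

Naïve |-122.1 − 166.8| = 288.9° > 180°, so the shorter arc goes the other way round — across 180°.
Signed shortest Δλ = ((-122.1 − 166.8 + 180) mod 360) − 180 = 71.1°.
Going east by 71.1° from +166.8° passes through 180° before reaching -122.1°.

Yes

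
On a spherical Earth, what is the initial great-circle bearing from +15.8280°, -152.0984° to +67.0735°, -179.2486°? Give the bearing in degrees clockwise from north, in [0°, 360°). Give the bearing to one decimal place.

347.3°

Δλ = -179.2486 − -152.0984 = -27.1502°.
θ = atan2( sin Δλ · cos φ₂ , cos φ₁ · sin φ₂ − sin φ₁ · cos φ₂ · cos Δλ )
  = atan2(-0.17776, 0.79154) = -12.657° → normalised to [0°, 360°): 347.343°.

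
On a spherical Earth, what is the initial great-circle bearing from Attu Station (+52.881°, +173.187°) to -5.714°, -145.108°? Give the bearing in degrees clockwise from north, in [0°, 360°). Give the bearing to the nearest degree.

135°

Δλ = -145.108 − 173.187 = -318.295°; wrapped into (−180°, 180°]: 41.705°.
θ = atan2( sin Δλ · cos φ₂ , cos φ₁ · sin φ₂ − sin φ₁ · cos φ₂ · cos Δλ )
  = atan2(0.66199, -0.65244) = 134.584° → normalised to [0°, 360°): 134.584°.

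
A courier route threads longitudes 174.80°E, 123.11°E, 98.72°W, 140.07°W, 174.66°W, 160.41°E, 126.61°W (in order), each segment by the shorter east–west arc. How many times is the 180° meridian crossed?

Leg 1: +174.80° → +123.11°, shortest Δλ = -51.69° (west) — does not cross 180°.
Leg 2: +123.11° → -98.72°, shortest Δλ = 138.17° (east) — crosses 180°.
Leg 3: -98.72° → -140.07°, shortest Δλ = -41.35° (west) — does not cross 180°.
Leg 4: -140.07° → -174.66°, shortest Δλ = -34.59° (west) — does not cross 180°.
Leg 5: -174.66° → +160.41°, shortest Δλ = -24.93° (west) — crosses 180°.
Leg 6: +160.41° → -126.61°, shortest Δλ = 72.98° (east) — crosses 180°.
Total crossings: 3.

3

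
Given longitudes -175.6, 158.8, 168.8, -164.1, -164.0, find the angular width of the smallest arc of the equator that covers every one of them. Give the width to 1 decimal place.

37.2°

Sort the longitudes: -175.6°, -164.1°, -164.0°, +158.8°, +168.8°.
Eastward gaps between consecutive values (wrapping around): 11.5°, 0.1°, 322.8°, 10.0°, 15.6°.
Largest gap = 322.8° ⇒ minimal covering band is its complement: 360° − 322.8° = 37.2°.
Band runs from +158.8° eastward to -164.0°, crossing the antimeridian.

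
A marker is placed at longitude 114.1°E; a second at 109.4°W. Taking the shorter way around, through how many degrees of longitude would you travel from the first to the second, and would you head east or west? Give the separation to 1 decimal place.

136.5° east

Raw difference: -109.4 − 114.1 = -223.5°.
Normalise into (−180°, 180°]: -223.5° + 360° = 136.5°.
Positive ⇒ the second point lies to the east; separation 136.5°.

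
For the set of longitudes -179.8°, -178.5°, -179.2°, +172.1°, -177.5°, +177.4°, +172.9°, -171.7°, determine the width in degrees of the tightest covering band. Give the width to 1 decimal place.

Sort the longitudes: -179.8°, -179.2°, -178.5°, -177.5°, -171.7°, +172.1°, +172.9°, +177.4°.
Eastward gaps between consecutive values (wrapping around): 0.6°, 0.7°, 1.0°, 5.8°, 343.8°, 0.8°, 4.5°, 2.8°.
Largest gap = 343.8° ⇒ minimal covering band is its complement: 360° − 343.8° = 16.2°.
Band runs from +172.1° eastward to -171.7°, crossing the antimeridian.

16.2°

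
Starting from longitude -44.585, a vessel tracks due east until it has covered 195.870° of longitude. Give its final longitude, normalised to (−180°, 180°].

Start at -44.585°; shift +195.870° → +151.285°.
+151.285° already lies in (−180°, 180°].

+151.285°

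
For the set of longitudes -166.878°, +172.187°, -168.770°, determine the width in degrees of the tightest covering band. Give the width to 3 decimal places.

20.935°

Sort the longitudes: -168.770°, -166.878°, +172.187°.
Eastward gaps between consecutive values (wrapping around): 1.892°, 339.065°, 19.043°.
Largest gap = 339.065° ⇒ minimal covering band is its complement: 360° − 339.065° = 20.935°.
Band runs from +172.187° eastward to -166.878°, crossing the antimeridian.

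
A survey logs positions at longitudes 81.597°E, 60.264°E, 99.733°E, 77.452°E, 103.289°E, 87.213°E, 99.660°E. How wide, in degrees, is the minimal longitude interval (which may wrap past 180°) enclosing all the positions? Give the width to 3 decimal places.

43.025°

Sort the longitudes: +60.264°, +77.452°, +81.597°, +87.213°, +99.660°, +99.733°, +103.289°.
Eastward gaps between consecutive values (wrapping around): 17.188°, 4.145°, 5.616°, 12.447°, 0.073°, 3.556°, 316.975°.
Largest gap = 316.975° ⇒ minimal covering band is its complement: 360° − 316.975° = 43.025°.
Band runs from +60.264° eastward to +103.289°.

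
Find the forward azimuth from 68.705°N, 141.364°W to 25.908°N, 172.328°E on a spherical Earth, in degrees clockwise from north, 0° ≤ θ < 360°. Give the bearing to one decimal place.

237.1°

Δλ = 172.328 − -141.364 = 313.692°; wrapped into (−180°, 180°]: -46.308°.
θ = atan2( sin Δλ · cos φ₂ , cos φ₁ · sin φ₂ − sin φ₁ · cos φ₂ · cos Δλ )
  = atan2(-0.65039, -0.42025) = -122.869° → normalised to [0°, 360°): 237.131°.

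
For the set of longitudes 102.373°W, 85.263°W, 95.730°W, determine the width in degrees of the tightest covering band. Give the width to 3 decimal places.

17.110°

Sort the longitudes: -102.373°, -95.730°, -85.263°.
Eastward gaps between consecutive values (wrapping around): 6.643°, 10.467°, 342.890°.
Largest gap = 342.890° ⇒ minimal covering band is its complement: 360° − 342.890° = 17.110°.
Band runs from -102.373° eastward to -85.263°.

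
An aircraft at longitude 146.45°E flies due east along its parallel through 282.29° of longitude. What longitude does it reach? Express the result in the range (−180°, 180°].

Start at +146.45°; shift +282.29° → +428.74°.
+428.74° lies outside (−180°, 180°]; subtract 360° → +68.74°.

68.74°E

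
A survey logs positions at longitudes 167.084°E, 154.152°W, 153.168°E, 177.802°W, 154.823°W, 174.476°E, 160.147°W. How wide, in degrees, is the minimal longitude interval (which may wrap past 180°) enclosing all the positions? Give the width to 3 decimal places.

52.680°

Sort the longitudes: -177.802°, -160.147°, -154.823°, -154.152°, +153.168°, +167.084°, +174.476°.
Eastward gaps between consecutive values (wrapping around): 17.655°, 5.324°, 0.671°, 307.320°, 13.916°, 7.392°, 7.722°.
Largest gap = 307.320° ⇒ minimal covering band is its complement: 360° − 307.320° = 52.680°.
Band runs from +153.168° eastward to -154.152°, crossing the antimeridian.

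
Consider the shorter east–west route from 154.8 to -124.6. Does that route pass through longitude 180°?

Yes

Naïve |-124.6 − 154.8| = 279.4° > 180°, so the shorter arc goes the other way round — across 180°.
Signed shortest Δλ = ((-124.6 − 154.8 + 180) mod 360) − 180 = 80.6°.
Going east by 80.6° from +154.8° passes through 180° before reaching -124.6°.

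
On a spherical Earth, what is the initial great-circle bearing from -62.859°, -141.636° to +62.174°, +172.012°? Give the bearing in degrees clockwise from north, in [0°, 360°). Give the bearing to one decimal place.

333.9°

Δλ = 172.012 − -141.636 = 313.648°; wrapped into (−180°, 180°]: -46.352°.
θ = atan2( sin Δλ · cos φ₂ , cos φ₁ · sin φ₂ − sin φ₁ · cos φ₂ · cos Δλ )
  = atan2(-0.33776, 0.69015) = -26.078° → normalised to [0°, 360°): 333.922°.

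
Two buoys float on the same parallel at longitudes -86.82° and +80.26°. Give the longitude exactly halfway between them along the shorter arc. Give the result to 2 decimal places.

-3.28°

Signed shortest Δλ from -86.82° to +80.26° is +167.08°.
Midpoint longitude = -86.82° + (+167.08°)/2 = -86.82° + 83.54° = -3.28°.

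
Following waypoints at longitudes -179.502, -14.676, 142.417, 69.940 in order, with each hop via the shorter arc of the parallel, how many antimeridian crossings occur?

Leg 1: -179.502° → -14.676°, shortest Δλ = 164.826° (east) — does not cross 180°.
Leg 2: -14.676° → +142.417°, shortest Δλ = 157.093° (east) — does not cross 180°.
Leg 3: +142.417° → +69.940°, shortest Δλ = -72.477° (west) — does not cross 180°.
Total crossings: 0.

0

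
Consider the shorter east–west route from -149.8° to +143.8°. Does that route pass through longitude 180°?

Naïve |143.8 − -149.8| = 293.6° > 180°, so the shorter arc goes the other way round — across 180°.
Signed shortest Δλ = ((143.8 − -149.8 + 180) mod 360) − 180 = -66.4°.
Going west by 66.4° from -149.8° passes through 180° before reaching +143.8°.

Yes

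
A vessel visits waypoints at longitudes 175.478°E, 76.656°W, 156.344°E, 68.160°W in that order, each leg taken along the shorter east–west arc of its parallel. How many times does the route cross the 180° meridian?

3

Leg 1: +175.478° → -76.656°, shortest Δλ = 107.866° (east) — crosses 180°.
Leg 2: -76.656° → +156.344°, shortest Δλ = -127.0° (west) — crosses 180°.
Leg 3: +156.344° → -68.160°, shortest Δλ = 135.496° (east) — crosses 180°.
Total crossings: 3.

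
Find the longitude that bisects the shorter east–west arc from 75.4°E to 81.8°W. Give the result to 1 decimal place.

Signed shortest Δλ from +75.4° to -81.8° is -157.2°.
Midpoint longitude = +75.4° + (-157.2°)/2 = +75.4° − 78.6° = -3.2°.

3.2°W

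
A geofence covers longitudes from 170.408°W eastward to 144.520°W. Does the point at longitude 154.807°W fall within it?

Band width going east from -170.408° to -144.520°: ((-144.520 − -170.408) mod 360) = 25.888°.
Offset of -154.807° east of the west edge: ((-154.807 − -170.408) mod 360) = 15.601°.
15.601° ≤ 25.888° ⇒ inside.

Yes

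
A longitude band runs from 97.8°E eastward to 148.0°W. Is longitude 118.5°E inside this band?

Yes

Band width going east from +97.8° to -148.0°: ((-148.0 − 97.8) mod 360) = 114.2°.
Offset of +118.5° east of the west edge: ((118.5 − 97.8) mod 360) = 20.7°.
20.7° ≤ 114.2° ⇒ inside.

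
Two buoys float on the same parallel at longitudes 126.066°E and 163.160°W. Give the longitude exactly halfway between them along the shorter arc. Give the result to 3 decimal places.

Signed shortest Δλ from +126.066° to -163.160° is +70.774°.
Midpoint longitude = +126.066° + (+70.774°)/2 = +126.066° + 35.387° = +161.453°.
(The naïve average (+126.066 + -163.160)/2 = -18.547° is on the wrong side of the globe.)

161.453°E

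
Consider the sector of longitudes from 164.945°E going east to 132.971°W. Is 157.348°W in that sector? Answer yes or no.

Yes

Band width going east from +164.945° to -132.971°: ((-132.971 − 164.945) mod 360) = 62.084°.
Offset of -157.348° east of the west edge: ((-157.348 − 164.945) mod 360) = 37.707°.
37.707° ≤ 62.084° ⇒ inside.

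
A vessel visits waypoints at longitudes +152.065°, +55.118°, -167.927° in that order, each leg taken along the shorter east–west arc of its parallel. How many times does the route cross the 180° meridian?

Leg 1: +152.065° → +55.118°, shortest Δλ = -96.947° (west) — does not cross 180°.
Leg 2: +55.118° → -167.927°, shortest Δλ = 136.955° (east) — crosses 180°.
Total crossings: 1.

1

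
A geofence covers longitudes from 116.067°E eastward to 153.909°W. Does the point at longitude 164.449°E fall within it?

Band width going east from +116.067° to -153.909°: ((-153.909 − 116.067) mod 360) = 90.024°.
Offset of +164.449° east of the west edge: ((164.449 − 116.067) mod 360) = 48.382°.
48.382° ≤ 90.024° ⇒ inside.

Yes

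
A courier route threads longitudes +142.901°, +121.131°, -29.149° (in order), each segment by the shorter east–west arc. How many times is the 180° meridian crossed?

0

Leg 1: +142.901° → +121.131°, shortest Δλ = -21.77° (west) — does not cross 180°.
Leg 2: +121.131° → -29.149°, shortest Δλ = -150.28° (west) — does not cross 180°.
Total crossings: 0.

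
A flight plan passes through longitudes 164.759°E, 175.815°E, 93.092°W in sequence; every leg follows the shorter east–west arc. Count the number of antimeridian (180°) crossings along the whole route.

1

Leg 1: +164.759° → +175.815°, shortest Δλ = 11.056° (east) — does not cross 180°.
Leg 2: +175.815° → -93.092°, shortest Δλ = 91.093° (east) — crosses 180°.
Total crossings: 1.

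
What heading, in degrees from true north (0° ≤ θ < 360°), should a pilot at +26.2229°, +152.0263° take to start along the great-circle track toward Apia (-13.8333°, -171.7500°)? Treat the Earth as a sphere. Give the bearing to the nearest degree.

134°

Δλ = -171.7500 − 152.0263 = -323.7763°; wrapped into (−180°, 180°]: 36.2237°.
θ = atan2( sin Δλ · cos φ₂ , cos φ₁ · sin φ₂ − sin φ₁ · cos φ₂ · cos Δλ )
  = atan2(0.57380, -0.56061) = 134.334° → normalised to [0°, 360°): 134.334°.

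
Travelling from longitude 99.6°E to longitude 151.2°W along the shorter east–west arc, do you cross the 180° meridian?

Naïve |-151.2 − 99.6| = 250.8° > 180°, so the shorter arc goes the other way round — across 180°.
Signed shortest Δλ = ((-151.2 − 99.6 + 180) mod 360) − 180 = 109.2°.
Going east by 109.2° from +99.6° passes through 180° before reaching -151.2°.

Yes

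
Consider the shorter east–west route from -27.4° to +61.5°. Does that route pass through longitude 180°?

No

Signed shortest Δλ = ((61.5 − -27.4 + 180) mod 360) − 180 = 88.9°.
Going east by 88.9° from -27.4° reaches +61.5° without touching 180°.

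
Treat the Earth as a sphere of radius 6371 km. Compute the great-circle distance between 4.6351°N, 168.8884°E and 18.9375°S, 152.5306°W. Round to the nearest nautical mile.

2684 nmi

Δλ = -152.5306 − 168.8884 = -321.4190°; wrapped into (−180°, 180°]: 38.5810°.
Δφ = -18.9375 − 4.6351 = -23.5726°.
a = sin²(Δφ/2) + cos φ₁ · cos φ₂ · sin²(Δλ/2) = 0.144614.
c = 2·atan2(√a, √(1−a)) = 0.78020 rad → d = 6371·c ≈ 4970.67 km ≈ 2683.95 nmi.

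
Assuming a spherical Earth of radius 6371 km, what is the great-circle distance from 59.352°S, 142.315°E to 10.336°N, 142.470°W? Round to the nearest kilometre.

Δλ = -142.470 − 142.315 = -284.785°; wrapped into (−180°, 180°]: 75.215°.
Δφ = 10.336 − -59.352 = 69.688°.
a = sin²(Δφ/2) + cos φ₁ · cos φ₂ · sin²(Δλ/2) = 0.513191.
c = 2·atan2(√a, √(1−a)) = 1.59718 rad → d = 6371·c ≈ 10175.64 km.

10176 km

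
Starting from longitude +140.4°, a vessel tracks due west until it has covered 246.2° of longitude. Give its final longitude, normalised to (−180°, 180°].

-105.8°

Start at +140.4°; shift −246.2° → -105.8°.
-105.8° already lies in (−180°, 180°].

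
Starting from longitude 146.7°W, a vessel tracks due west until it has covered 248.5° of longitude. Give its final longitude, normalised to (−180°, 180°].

Start at -146.7°; shift −248.5° → -395.2°.
-395.2° lies outside (−180°, 180°]; add 360° → -35.2°.

35.2°W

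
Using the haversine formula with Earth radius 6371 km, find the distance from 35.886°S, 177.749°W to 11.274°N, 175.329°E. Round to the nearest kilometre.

5294 km

Δλ = 175.329 − -177.749 = 353.078°; wrapped into (−180°, 180°]: -6.922°.
Δφ = 11.274 − -35.886 = 47.160°.
a = sin²(Δφ/2) + cos φ₁ · cos φ₂ · sin²(Δλ/2) = 0.162919.
c = 2·atan2(√a, √(1−a)) = 0.83097 rad → d = 6371·c ≈ 5294.09 km.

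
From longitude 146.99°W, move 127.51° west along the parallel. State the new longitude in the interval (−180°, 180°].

85.50°E

Start at -146.99°; shift −127.51° → -274.50°.
-274.50° lies outside (−180°, 180°]; add 360° → +85.50°.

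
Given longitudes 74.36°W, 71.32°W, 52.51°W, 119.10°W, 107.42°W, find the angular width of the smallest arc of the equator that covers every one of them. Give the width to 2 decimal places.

66.59°

Sort the longitudes: -119.10°, -107.42°, -74.36°, -71.32°, -52.51°.
Eastward gaps between consecutive values (wrapping around): 11.68°, 33.06°, 3.04°, 18.81°, 293.41°.
Largest gap = 293.41° ⇒ minimal covering band is its complement: 360° − 293.41° = 66.59°.
Band runs from -119.10° eastward to -52.51°.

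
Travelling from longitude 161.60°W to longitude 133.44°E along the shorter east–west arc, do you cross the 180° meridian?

Naïve |133.44 − -161.60| = 295.04° > 180°, so the shorter arc goes the other way round — across 180°.
Signed shortest Δλ = ((133.44 − -161.60 + 180) mod 360) − 180 = -64.96°.
Going west by 64.96° from -161.60° passes through 180° before reaching +133.44°.

Yes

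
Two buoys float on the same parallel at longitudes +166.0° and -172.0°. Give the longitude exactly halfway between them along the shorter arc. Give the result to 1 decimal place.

+177.0°

Signed shortest Δλ from +166.0° to -172.0° is +22.0°.
Midpoint longitude = +166.0° + (+22.0°)/2 = +166.0° + 11.0° = +177.0°.
(The naïve average (+166.0 + -172.0)/2 = -3.0° is on the wrong side of the globe.)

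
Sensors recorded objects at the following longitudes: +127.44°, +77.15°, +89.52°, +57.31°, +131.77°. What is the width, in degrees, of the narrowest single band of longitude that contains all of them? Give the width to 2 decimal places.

74.46°

Sort the longitudes: +57.31°, +77.15°, +89.52°, +127.44°, +131.77°.
Eastward gaps between consecutive values (wrapping around): 19.84°, 12.37°, 37.92°, 4.33°, 285.54°.
Largest gap = 285.54° ⇒ minimal covering band is its complement: 360° − 285.54° = 74.46°.
Band runs from +57.31° eastward to +131.77°.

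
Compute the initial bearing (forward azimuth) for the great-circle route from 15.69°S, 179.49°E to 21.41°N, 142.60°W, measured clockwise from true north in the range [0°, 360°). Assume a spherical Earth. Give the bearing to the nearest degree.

Δλ = -142.60 − 179.49 = -322.09°; wrapped into (−180°, 180°]: 37.91°.
θ = atan2( sin Δλ · cos φ₂ , cos φ₁ · sin φ₂ − sin φ₁ · cos φ₂ · cos Δλ )
  = atan2(0.57202, 0.55008) = 46.120° → normalised to [0°, 360°): 46.120°.

46°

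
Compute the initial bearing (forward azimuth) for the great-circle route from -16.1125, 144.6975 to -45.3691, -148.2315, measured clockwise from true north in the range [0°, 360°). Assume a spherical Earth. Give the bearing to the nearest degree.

Δλ = -148.2315 − 144.6975 = -292.9290°; wrapped into (−180°, 180°]: 67.0710°.
θ = atan2( sin Δλ · cos φ₂ , cos φ₁ · sin φ₂ − sin φ₁ · cos φ₂ · cos Δλ )
  = atan2(0.64703, -0.60773) = 133.206° → normalised to [0°, 360°): 133.206°.

133°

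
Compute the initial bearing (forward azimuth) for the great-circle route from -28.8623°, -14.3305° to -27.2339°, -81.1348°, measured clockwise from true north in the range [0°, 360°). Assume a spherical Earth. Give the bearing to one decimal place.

Δλ = -81.1348 − -14.3305 = -66.8043°.
θ = atan2( sin Δλ · cos φ₂ , cos φ₁ · sin φ₂ − sin φ₁ · cos φ₂ · cos Δλ )
  = atan2(-0.81727, -0.23173) = -105.830° → normalised to [0°, 360°): 254.170°.

254.2°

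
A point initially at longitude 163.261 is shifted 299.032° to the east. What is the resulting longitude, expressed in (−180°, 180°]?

Start at +163.261°; shift +299.032° → +462.293°.
+462.293° lies outside (−180°, 180°]; subtract 360° → +102.293°.

+102.293°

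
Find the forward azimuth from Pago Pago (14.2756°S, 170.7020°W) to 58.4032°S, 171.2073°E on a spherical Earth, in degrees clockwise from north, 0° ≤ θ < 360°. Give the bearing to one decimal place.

Δλ = 171.2073 − -170.7020 = 341.9093°; wrapped into (−180°, 180°]: -18.0907°.
θ = atan2( sin Δλ · cos φ₂ , cos φ₁ · sin φ₂ − sin φ₁ · cos φ₂ · cos Δλ )
  = atan2(-0.16269, -0.70265) = -166.963° → normalised to [0°, 360°): 193.037°.

193.0°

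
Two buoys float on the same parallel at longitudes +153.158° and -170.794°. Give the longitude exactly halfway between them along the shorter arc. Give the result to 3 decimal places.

+171.182°

Signed shortest Δλ from +153.158° to -170.794° is +36.048°.
Midpoint longitude = +153.158° + (+36.048°)/2 = +153.158° + 18.024° = +171.182°.
(The naïve average (+153.158 + -170.794)/2 = -8.818° is on the wrong side of the globe.)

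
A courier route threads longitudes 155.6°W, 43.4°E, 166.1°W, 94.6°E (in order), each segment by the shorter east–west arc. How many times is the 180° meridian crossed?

Leg 1: -155.6° → +43.4°, shortest Δλ = -161.0° (west) — crosses 180°.
Leg 2: +43.4° → -166.1°, shortest Δλ = 150.5° (east) — crosses 180°.
Leg 3: -166.1° → +94.6°, shortest Δλ = -99.3° (west) — crosses 180°.
Total crossings: 3.

3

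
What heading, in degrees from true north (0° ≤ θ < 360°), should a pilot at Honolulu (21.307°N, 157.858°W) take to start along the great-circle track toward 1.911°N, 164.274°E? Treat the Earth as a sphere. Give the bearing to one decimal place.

247.4°

Δλ = 164.274 − -157.858 = 322.132°; wrapped into (−180°, 180°]: -37.868°.
θ = atan2( sin Δλ · cos φ₂ , cos φ₁ · sin φ₂ − sin φ₁ · cos φ₂ · cos Δλ )
  = atan2(-0.61350, -0.25562) = -112.620° → normalised to [0°, 360°): 247.380°.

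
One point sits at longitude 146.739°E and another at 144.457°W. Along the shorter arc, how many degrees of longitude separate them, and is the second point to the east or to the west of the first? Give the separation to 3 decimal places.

Raw difference: -144.457 − 146.739 = -291.196°.
Normalise into (−180°, 180°]: -291.196° + 360° = 68.804°.
Positive ⇒ the second point lies to the east; separation 68.804°.

68.804° east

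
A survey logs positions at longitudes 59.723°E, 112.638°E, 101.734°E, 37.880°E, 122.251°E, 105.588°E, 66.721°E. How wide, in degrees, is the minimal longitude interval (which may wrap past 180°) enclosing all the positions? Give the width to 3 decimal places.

Sort the longitudes: +37.880°, +59.723°, +66.721°, +101.734°, +105.588°, +112.638°, +122.251°.
Eastward gaps between consecutive values (wrapping around): 21.843°, 6.998°, 35.013°, 3.854°, 7.050°, 9.613°, 275.629°.
Largest gap = 275.629° ⇒ minimal covering band is its complement: 360° − 275.629° = 84.371°.
Band runs from +37.880° eastward to +122.251°.

84.371°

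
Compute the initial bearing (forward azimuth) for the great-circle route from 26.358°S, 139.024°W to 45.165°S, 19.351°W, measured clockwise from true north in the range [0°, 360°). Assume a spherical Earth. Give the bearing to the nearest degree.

Δλ = -19.351 − -139.024 = 119.673°.
θ = atan2( sin Δλ · cos φ₂ , cos φ₁ · sin φ₂ − sin φ₁ · cos φ₂ · cos Δλ )
  = atan2(0.61261, -0.79038) = 142.222° → normalised to [0°, 360°): 142.222°.

142°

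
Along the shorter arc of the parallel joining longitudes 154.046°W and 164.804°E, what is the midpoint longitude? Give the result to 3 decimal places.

174.621°W

Signed shortest Δλ from -154.046° to +164.804° is -41.150°.
Midpoint longitude = -154.046° + (-41.150°)/2 = -154.046° − 20.575° = -174.621°.
(The naïve average (-154.046 + +164.804)/2 = 5.379° is on the wrong side of the globe.)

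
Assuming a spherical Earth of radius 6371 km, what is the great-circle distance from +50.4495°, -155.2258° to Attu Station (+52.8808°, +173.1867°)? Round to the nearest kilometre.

Δλ = 173.1867 − -155.2258 = 328.4125°; wrapped into (−180°, 180°]: -31.5875°.
Δφ = 52.8808 − 50.4495 = 2.4313°.
a = sin²(Δφ/2) + cos φ₁ · cos φ₂ · sin²(Δλ/2) = 0.028916.
c = 2·atan2(√a, √(1−a)) = 0.34176 rad → d = 6371·c ≈ 2177.34 km.

2177 km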